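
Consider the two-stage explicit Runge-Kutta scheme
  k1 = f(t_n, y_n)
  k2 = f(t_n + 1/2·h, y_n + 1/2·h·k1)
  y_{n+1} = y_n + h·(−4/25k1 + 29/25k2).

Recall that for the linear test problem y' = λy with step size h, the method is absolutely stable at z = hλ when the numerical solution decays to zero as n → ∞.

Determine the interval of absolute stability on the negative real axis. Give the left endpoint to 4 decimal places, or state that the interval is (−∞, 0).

z∈(-1.7241,0).

Test eqn y'=λy, z=hλ:
  k1=λy_n ⇒ h·k1=z·y_n;  k2=λ(1+1/2z)y_n ⇒ h·k2=z(1+1/2z)y_n
  y_{n+1}/y_n = 1 − 4/25z + 29/25z(1+1/2z) = 1 + z + 29/50z²
  so R(z) = 1 + z + 29/50z².

Find x<0 with |R(x)|<1.
x=-1: |R|=0.5800
R=1: x+29/50x²=0 ⇒ x=−50/29=-1.7241; min R=1−1/(4·29/50)=0.5690>−1
Confirm numerically:
  x=-1.659: |R|=0.93732 <1
  x=-1.655: |R|=0.93363 <1
  x=-1.172: |R|=0.62468 <1
  x=-0.938: |R|=0.57231 <1
  x=-2.198: |R|=1.60410 >1
  x=-2.189: |R|=1.59020 >1
Stable set (-1.7241, 0).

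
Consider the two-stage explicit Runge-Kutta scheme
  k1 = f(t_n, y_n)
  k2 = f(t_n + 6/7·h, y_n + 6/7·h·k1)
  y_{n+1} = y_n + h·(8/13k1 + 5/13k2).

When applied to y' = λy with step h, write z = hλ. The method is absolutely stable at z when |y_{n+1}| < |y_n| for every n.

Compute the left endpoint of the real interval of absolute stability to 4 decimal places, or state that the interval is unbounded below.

Test eqn y'=λy, z=hλ:
  k1=λy_n ⇒ h·k1=z·y_n;  k2=λ(1+6/7z)y_n ⇒ h·k2=z(1+6/7z)y_n
  y_{n+1}/y_n = 1 + 8/13z + 5/13z(1+6/7z) = 1 + z + 30/91z²
  so R(z) = 1 + z + 30/91z².

Solve |R(x)|<1 on ℝ⁻.
x=-1.39: |R|=0.2470
R=1: x+30/91x²=0 ⇒ x=−91/30=-3.0333; min R=1−1/(4·30/91)=0.2417>−1
Confirm numerically:
  x=-2.810: |R|=0.79311 <1
  x=-2.248: |R|=0.41799 <1
  x=-1.433: |R|=0.24397 <1
  x=-3.409: |R|=1.42219 >1
  x=-3.162: |R|=1.13412 >1
Interval (-3.0333, 0).

z* = -3.0333.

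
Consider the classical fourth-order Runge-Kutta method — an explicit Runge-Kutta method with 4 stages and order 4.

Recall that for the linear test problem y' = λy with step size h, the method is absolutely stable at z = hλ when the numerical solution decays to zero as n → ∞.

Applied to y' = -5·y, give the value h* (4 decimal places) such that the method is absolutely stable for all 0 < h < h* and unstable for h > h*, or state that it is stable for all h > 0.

(-2.7853,0); λ=-5 ⇒ h* = 0.5571.

On y'=λy, z=hλ:
  order 4, 4-stage ⇒ R(z)=1+z+z^2/2+z^3/6+z^4/24
  (e.g. R(-0.87)=0.42257, |R|=0.42257)

Need |R(x)|<1, x<0.
x=-0.87: |R|=0.4226
|R(-2.84)|=1.0857 |R(-2.65)|=0.8145 |R(-1.2)|=0.3184
Bisect:
  x_lo=-3.1265 |R|=1.6487  x_hi=-0.3983 |R|=0.6715
  mid=-1.76243 |R|=0.28026 →hi
  mid=-2.44447 |R|=0.59653 →hi
  mid=-2.78549 |R|=1.00030 →lo
  mid=-2.61498 |R|=0.77215 →hi
  mid=-2.70024 |R|=0.87916 →hi
  mid=-2.74287 |R|=0.93789 →hi
  mid=-2.76418 |R|=0.96863 →hi
  mid=-2.77484 |R|=0.98435 →hi
  mid=-2.78016 |R|=0.99230 →hi
  mid=-2.78283 |R|=0.99629 →hi
  ...
  [-2.78533,-2.78516] ⇒ x*=-2.7853
Stable set (-2.7853, 0).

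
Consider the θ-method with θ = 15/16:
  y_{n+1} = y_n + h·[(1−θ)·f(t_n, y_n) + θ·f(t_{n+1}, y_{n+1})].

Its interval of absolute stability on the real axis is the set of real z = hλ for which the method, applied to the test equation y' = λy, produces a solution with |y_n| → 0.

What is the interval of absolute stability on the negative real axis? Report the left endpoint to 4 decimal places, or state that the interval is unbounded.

With y'=λy (z=hλ):
  y_{n+1} = y_n + z·[1/16·y_n + 15/16·y_{n+1}] ⇒ (1 − 15/16z)y_{n+1} = (1 + 1/16z)y_n
  Hence R(z) = (1 + 1/16z)/(1 − 15/16z).

Solve |R(x)|<1 on ℝ⁻.
x=-0.95: |R|=0.4975
x=-2: |R|=0.3043
x=-10: |R|=0.0361
x=-100: |R|=0.0554
θ=15/16≥1/2 ⇒ |1+1/16x|<|1−15/16x| ∀x<0 ⇒ unbounded interval.

(−∞, 0) — no finite endpoint.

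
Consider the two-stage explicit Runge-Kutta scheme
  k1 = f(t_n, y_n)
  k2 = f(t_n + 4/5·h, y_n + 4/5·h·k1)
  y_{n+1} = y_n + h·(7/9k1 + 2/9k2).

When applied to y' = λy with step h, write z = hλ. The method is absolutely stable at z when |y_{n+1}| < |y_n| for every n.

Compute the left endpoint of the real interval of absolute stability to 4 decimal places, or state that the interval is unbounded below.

z* = -5.6250.

Test eqn y'=λy, z=hλ:
  k1=λy_n ⇒ h·k1=z·y_n;  k2=λ(1+4/5z)y_n ⇒ h·k2=z(1+4/5z)y_n
  y_{n+1}/y_n = 1 + 7/9z + 2/9z(1+4/5z) = 1 + z + 8/45z²
  R(z) = 1 + z + 8/45z².

Solve |R(x)|<1 on ℝ⁻.
x=-0.3: |R|=0.7160
R=1: x+8/45x²=0 ⇒ x=−45/8=-5.6250; min R=1−1/(4·8/45)=-0.4062>−1
Confirm numerically:
  x=-5.321: |R|=0.71243 <1
  x=-4.233: |R|=0.04753 <1
  x=-3.212: |R|=0.37788 <1
  x=-5.791: |R|=1.17090 >1
  x=-5.753: |R|=1.13091 >1
So |R|<1 on (-5.6250, 0).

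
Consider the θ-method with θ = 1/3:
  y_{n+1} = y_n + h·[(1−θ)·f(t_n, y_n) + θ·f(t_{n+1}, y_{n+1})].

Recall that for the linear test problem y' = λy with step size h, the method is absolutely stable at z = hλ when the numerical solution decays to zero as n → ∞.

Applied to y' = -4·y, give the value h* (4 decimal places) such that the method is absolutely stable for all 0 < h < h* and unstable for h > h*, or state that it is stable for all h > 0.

Test eqn y'=λy, z=hλ:
  y_{n+1} = y_n + z·[2/3·y_n + 1/3·y_{n+1}] ⇒ (1 − 1/3z)y_{n+1} = (1 + 2/3z)y_n
  R(z) = (1 + 2/3z)/(1 − 1/3z).

Solve |R(x)|<1 on ℝ⁻.
x=-1.52: |R|=0.0088
R=−1: 1+2/3x = −1+1/3x ⇒ -1/3x=2 ⇒ x=2/(-1/3)=-6.0000
Confirm numerically:
  x=-5.818: |R|=0.97936 <1
  x=-4.944: |R|=0.86707 <1
  x=-3.941: |R|=0.70336 <1
  x=-6.336: |R|=1.03599 >1
  x=-6.306: |R|=1.03288 >1
  x=-6.179: |R|=1.01950 >1
So |R|<1 on (-6.0000, 0).

(-6.0000,0); λ=-4 ⇒ h* = (6)/4 = 1.5000.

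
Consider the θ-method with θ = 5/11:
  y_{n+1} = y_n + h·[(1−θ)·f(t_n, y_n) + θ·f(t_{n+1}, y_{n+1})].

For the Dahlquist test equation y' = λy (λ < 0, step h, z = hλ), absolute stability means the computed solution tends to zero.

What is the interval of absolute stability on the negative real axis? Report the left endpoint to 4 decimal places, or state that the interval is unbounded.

Set f=λy, z=hλ:
  y_{n+1} = y_n + z·[6/11·y_n + 5/11·y_{n+1}] ⇒ (1 − 5/11z)y_{n+1} = (1 + 6/11z)y_n
  ⇒ R(z) = (1 + 6/11z)/(1 − 5/11z).

Need |R(x)|<1, x<0.
x=-0.4: |R|=0.6615
R=−1: 1+6/11x = −1+5/11x ⇒ -1/11x=2 ⇒ x=2/(-1/11)=-22.0000
Confirm numerically:
  x=-18.156: |R|=0.96223 <1
  x=-13.525: |R|=0.89221 <1
  x=-9.989: |R|=0.80292 <1
  x=-22.323: |R|=1.00263 >1
  x=-22.175: |R|=1.00144 >1
  x=-22.165: |R|=1.00135 >1
So |R|<1 on (-22.0000, 0).

(-22.0000, 0).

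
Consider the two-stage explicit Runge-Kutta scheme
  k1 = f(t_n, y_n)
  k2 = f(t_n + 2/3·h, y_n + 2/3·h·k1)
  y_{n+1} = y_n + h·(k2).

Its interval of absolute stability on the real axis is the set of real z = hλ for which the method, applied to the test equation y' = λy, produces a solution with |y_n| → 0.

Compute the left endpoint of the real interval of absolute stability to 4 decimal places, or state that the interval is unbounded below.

On y'=λy, z=hλ:
  k1=λy_n ⇒ h·k1=z·y_n;  k2=λ(1+2/3z)y_n ⇒ h·k2=z(1+2/3z)y_n
  y_{n+1}/y_n = 1 + z(1+2/3z) = 1 + z + 2/3z²
  so R(z) = 1 + z + 2/3z².

Need |R(x)|<1, x<0.
x=-0.62: |R|=0.6363
R=1: x+2/3x²=0 ⇒ x=−3/2=-1.5000; min R=1−1/(4·2/3)=0.6250>−1
Confirm numerically:
  x=-1.151: |R|=0.73220 <1
  x=-1.092: |R|=0.70298 <1
  x=-1.047: |R|=0.68381 <1
  x=-2.040: |R|=1.73440 >1
  x=-1.927: |R|=1.54855 >1
  x=-1.750: |R|=1.29167 >1
Interval (-1.5000, 0).

z* = -1.5000.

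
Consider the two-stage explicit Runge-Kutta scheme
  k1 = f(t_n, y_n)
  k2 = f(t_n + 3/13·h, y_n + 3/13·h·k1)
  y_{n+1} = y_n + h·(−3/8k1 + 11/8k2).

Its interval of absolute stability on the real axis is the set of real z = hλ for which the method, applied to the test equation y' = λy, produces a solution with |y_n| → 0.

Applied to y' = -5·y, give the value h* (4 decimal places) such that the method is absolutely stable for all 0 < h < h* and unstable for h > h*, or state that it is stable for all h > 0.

(-3.1515,0); λ=-5 ⇒ h* = (104/33)/5 = 0.6303.

With y'=λy (z=hλ):
  k1=λy_n ⇒ h·k1=z·y_n;  k2=λ(1+3/13z)y_n ⇒ h·k2=z(1+3/13z)y_n
  y_{n+1}/y_n = 1 − 3/8z + 11/8z(1+3/13z) = 1 + z + 33/104z²
  ⇒ R(z) = 1 + z + 33/104z².

Solve |R(x)|<1 on ℝ⁻.
x=-0.57: |R|=0.5331
R=1: x+33/104x²=0 ⇒ x=−104/33=-3.1515; min R=1−1/(4·33/104)=0.2121>−1
Confirm numerically:
  x=-2.933: |R|=0.79664 <1
  x=-2.674: |R|=0.59484 <1
  x=-1.461: |R|=0.21630 <1
  x=-3.417: |R|=1.28785 >1
  x=-3.315: |R|=1.17197 >1
Stable set (-3.1515, 0).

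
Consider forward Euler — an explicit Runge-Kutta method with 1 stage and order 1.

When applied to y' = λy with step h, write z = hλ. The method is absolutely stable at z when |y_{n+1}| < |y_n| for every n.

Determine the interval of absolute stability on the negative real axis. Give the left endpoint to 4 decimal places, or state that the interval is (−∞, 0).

Test eqn y'=λy, z=hλ:
  order 1, 1-stage ⇒ R(z)=1+z
  (e.g. R(-0.35)=0.65000, |R|=0.65000)

Need |R(x)|<1, x<0.
x=-0.35: |R|=0.6500
|R(-1.27)|=0.2700 |R(-0.74)|=0.2600 |R(-0.63)|=0.3700
Bisect:
  x_lo=-2.5237 |R|=1.5237  x_hi=-0.0736 |R|=0.9264
  mid=-1.29867 |R|=0.29867 →hi
  mid=-1.91119 |R|=0.91119 →hi
  mid=-2.21746 |R|=1.21746 →lo
  mid=-2.06433 |R|=1.06433 →lo
  mid=-1.98776 |R|=0.98776 →hi
  mid=-2.02604 |R|=1.02604 →lo
  mid=-2.00690 |R|=1.00690 →lo
  mid=-1.99733 |R|=0.99733 →hi
  ...
  [-2.00002,-1.99987] ⇒ x*=-2.0000
Stable set (-2.0000, 0).

(-2.0000, 0).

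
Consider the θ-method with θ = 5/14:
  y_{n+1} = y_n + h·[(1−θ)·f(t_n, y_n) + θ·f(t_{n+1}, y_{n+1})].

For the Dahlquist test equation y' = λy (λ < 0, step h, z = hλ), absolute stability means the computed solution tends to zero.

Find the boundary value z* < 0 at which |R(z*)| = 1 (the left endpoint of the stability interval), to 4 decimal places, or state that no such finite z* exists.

Set f=λy, z=hλ:
  y_{n+1} = y_n + z·[9/14·y_n + 5/14·y_{n+1}] ⇒ (1 − 5/14z)y_{n+1} = (1 + 9/14z)y_n
  so R(z) = (1 + 9/14z)/(1 − 5/14z).

Solve |R(x)|<1 on ℝ⁻.
x=-0.59: |R|=0.5127
R=−1: 1+9/14x = −1+5/14x ⇒ -2/7x=2 ⇒ x=2/(-2/7)=-7.0000
Confirm numerically:
  x=-6.931: |R|=0.99433 <1
  x=-6.696: |R|=0.97439 <1
  x=-5.874: |R|=0.89615 <1
  x=-2.957: |R|=0.43818 <1
  x=-7.516: |R|=1.04002 >1
  x=-7.108: |R|=1.00872 >1
  x=-7.101: |R|=1.00816 >1
Stable set (-7.0000, 0).

z* = -7.0000.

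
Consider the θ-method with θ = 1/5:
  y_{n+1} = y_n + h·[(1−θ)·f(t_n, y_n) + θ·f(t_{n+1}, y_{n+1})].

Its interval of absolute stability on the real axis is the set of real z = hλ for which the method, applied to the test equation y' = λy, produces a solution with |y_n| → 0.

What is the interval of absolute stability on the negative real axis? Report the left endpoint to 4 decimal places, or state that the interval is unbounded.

Test eqn y'=λy, z=hλ:
  y_{n+1} = y_n + z·[4/5·y_n + 1/5·y_{n+1}] ⇒ (1 − 1/5z)y_{n+1} = (1 + 4/5z)y_n
  ⇒ R(z) = (1 + 4/5z)/(1 − 1/5z).

Solve |R(x)|<1 on ℝ⁻.
x=-0.64: |R|=0.4326
R=−1: 1+4/5x = −1+1/5x ⇒ -3/5x=2 ⇒ x=2/(-3/5)=-3.3333
Confirm numerically:
  x=-3.008: |R|=0.87812 <1
  x=-2.575: |R|=0.69967 <1
  x=-1.557: |R|=0.18728 <1
  x=-3.716: |R|=1.13171 >1
  x=-3.599: |R|=1.09269 >1
  x=-3.506: |R|=1.06090 >1
Stable set (-3.3333, 0).

z∈(-3.3333,0).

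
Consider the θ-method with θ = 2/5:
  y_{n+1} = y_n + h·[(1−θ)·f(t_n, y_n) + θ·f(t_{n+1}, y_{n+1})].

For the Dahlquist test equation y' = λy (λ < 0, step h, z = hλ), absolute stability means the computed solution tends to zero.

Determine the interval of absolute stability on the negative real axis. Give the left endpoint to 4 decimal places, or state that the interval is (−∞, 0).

(-10.0000, 0).

With y'=λy (z=hλ):
  y_{n+1} = y_n + z·[3/5·y_n + 2/5·y_{n+1}] ⇒ (1 − 2/5z)y_{n+1} = (1 + 3/5z)y_n
  ⇒ R(z) = (1 + 3/5z)/(1 − 2/5z).

Find x<0 with |R(x)|<1.
x=-1.18: |R|=0.1984
R=−1: 1+3/5x = −1+2/5x ⇒ -1/5x=2 ⇒ x=2/(-1/5)=-10.0000
Confirm numerically:
  x=-7.651: |R|=0.88430 <1
  x=-6.164: |R|=0.77862 <1
  x=-5.126: |R|=0.68044 <1
  x=-5.120: |R|=0.67979 <1
  x=-10.465: |R|=1.01793 >1
  x=-10.202: |R|=1.00795 >1
  x=-10.042: |R|=1.00167 >1
Interval (-10.0000, 0).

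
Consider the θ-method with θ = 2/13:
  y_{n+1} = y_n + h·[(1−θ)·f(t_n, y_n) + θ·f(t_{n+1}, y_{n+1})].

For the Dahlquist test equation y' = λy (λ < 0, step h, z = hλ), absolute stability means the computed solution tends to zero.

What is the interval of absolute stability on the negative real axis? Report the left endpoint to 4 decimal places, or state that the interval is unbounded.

(-2.8889, 0).

Set f=λy, z=hλ:
  y_{n+1} = y_n + z·[11/13·y_n + 2/13·y_{n+1}] ⇒ (1 − 2/13z)y_{n+1} = (1 + 11/13z)y_n
  Hence R(z) = (1 + 11/13z)/(1 − 2/13z).

Solve |R(x)|<1 on ℝ⁻.
x=-1.54: |R|=0.2450
R=−1: 1+11/13x = −1+2/13x ⇒ -9/13x=2 ⇒ x=2/(-9/13)=-2.8889
Confirm numerically:
  x=-2.543: |R|=0.82788 <1
  x=-2.110: |R|=0.59292 <1
  x=-1.866: |R|=0.44980 <1
  x=-1.219: |R|=0.02649 <1
  x=-3.352: |R|=1.21153 >1
  x=-3.261: |R|=1.17155 >1
  x=-3.228: |R|=1.15687 >1
Interval (-2.8889, 0).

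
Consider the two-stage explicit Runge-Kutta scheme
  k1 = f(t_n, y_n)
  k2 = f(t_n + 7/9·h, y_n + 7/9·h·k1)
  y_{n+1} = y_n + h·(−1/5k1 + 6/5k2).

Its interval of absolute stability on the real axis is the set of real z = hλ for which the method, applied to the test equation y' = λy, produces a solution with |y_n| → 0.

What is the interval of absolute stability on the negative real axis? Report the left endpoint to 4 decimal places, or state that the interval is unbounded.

Test eqn y'=λy, z=hλ:
  k1=λy_n ⇒ h·k1=z·y_n;  k2=λ(1+7/9z)y_n ⇒ h·k2=z(1+7/9z)y_n
  y_{n+1}/y_n = 1 − 1/5z + 6/5z(1+7/9z) = 1 + z + 14/15z²
  Hence R(z) = 1 + z + 14/15z².

Boundary: |R(x)|=1, x<0.
x=-1.16: |R|=1.0959
R=1: x+14/15x²=0 ⇒ x=−15/14=-1.0714; min R=1−1/(4·14/15)=0.7321>−1
Confirm numerically:
  x=-0.900: |R|=0.85600 <1
  x=-0.754: |R|=0.77661 <1
  x=-0.722: |R|=0.76453 <1
  x=-0.475: |R|=0.73558 <1
  x=-1.595: |R|=1.77942 >1
  x=-1.234: |R|=1.18724 >1
Interval (-1.0714, 0).

z∈(-1.0714,0).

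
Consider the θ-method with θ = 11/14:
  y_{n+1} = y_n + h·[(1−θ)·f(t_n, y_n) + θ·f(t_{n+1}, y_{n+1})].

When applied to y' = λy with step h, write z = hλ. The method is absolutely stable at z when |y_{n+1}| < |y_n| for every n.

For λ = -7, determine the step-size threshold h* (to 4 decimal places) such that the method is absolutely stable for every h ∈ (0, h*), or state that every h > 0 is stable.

Set f=λy, z=hλ:
  y_{n+1} = y_n + z·[3/14·y_n + 11/14·y_{n+1}] ⇒ (1 − 11/14z)y_{n+1} = (1 + 3/14z)y_n
  R(z) = (1 + 3/14z)/(1 − 11/14z).

Find x<0 with |R(x)|<1.
x=-0.62: |R|=0.5831
x=-2: |R|=0.2222
x=-10: |R|=0.1290
x=-100: |R|=0.2567
θ=11/14≥1/2 ⇒ |1+3/14x|<|1−11/14x| ∀x<0 ⇒ interval (−∞,0).

(−∞, 0) — no finite endpoint. Any h>0 works for λ=-7.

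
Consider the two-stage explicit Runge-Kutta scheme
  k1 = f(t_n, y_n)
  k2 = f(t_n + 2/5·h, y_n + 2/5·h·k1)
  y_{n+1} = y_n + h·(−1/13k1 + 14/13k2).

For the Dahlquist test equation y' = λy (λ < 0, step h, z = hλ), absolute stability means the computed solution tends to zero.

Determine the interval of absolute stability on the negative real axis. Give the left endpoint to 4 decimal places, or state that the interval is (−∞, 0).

z∈(-2.3214,0).

Test eqn y'=λy, z=hλ:
  k1=λy_n ⇒ h·k1=z·y_n;  k2=λ(1+2/5z)y_n ⇒ h·k2=z(1+2/5z)y_n
  y_{n+1}/y_n = 1 − 1/13z + 14/13z(1+2/5z) = 1 + z + 28/65z²
  R(z) = 1 + z + 28/65z².

Solve |R(x)|<1 on ℝ⁻.
x=-1.02: |R|=0.4282
R=1: x+28/65x²=0 ⇒ x=−65/28=-2.3214; min R=1−1/(4·28/65)=0.4196>−1
Confirm numerically:
  x=-2.201: |R|=0.88582 <1
  x=-1.799: |R|=0.59514 <1
  x=-1.629: |R|=0.51411 <1
  x=-1.476: |R|=0.46246 <1
  x=-2.902: |R|=1.72577 >1
  x=-2.860: |R|=1.66352 >1
  x=-2.636: |R|=1.35720 >1
Stable set (-2.3214, 0).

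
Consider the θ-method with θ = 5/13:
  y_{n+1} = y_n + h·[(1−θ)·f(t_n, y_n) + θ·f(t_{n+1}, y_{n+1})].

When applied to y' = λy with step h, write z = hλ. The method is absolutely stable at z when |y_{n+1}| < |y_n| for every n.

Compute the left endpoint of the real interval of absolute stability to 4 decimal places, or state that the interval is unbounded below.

Set f=λy, z=hλ:
  y_{n+1} = y_n + z·[8/13·y_n + 5/13·y_{n+1}] ⇒ (1 − 5/13z)y_{n+1} = (1 + 8/13z)y_n
  ⇒ R(z) = (1 + 8/13z)/(1 − 5/13z).

Solve |R(x)|<1 on ℝ⁻.
x=-0.46: |R|=0.6092
R=−1: 1+8/13x = −1+5/13x ⇒ -3/13x=2 ⇒ x=2/(-3/13)=-8.6667
Confirm numerically:
  x=-7.798: |R|=0.94987 <1
  x=-7.086: |R|=0.90209 <1
  x=-5.185: |R|=0.73166 <1
  x=-9.030: |R|=1.01874 >1
  x=-8.745: |R|=1.00414 >1
  x=-8.729: |R|=1.00330 >1
Interval (-8.6667, 0).

z* = -8.6667.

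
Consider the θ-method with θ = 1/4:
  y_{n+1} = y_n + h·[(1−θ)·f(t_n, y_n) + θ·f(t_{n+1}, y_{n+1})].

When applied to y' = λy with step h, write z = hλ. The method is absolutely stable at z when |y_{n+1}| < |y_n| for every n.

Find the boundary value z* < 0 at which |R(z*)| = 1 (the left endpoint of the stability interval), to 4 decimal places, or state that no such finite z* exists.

left endpoint -4.0000.

Test eqn y'=λy, z=hλ:
  y_{n+1} = y_n + z·[3/4·y_n + 1/4·y_{n+1}] ⇒ (1 − 1/4z)y_{n+1} = (1 + 3/4z)y_n
  so R(z) = (1 + 3/4z)/(1 − 1/4z).

Solve |R(x)|<1 on ℝ⁻.
x=-1.18: |R|=0.0888
R=−1: 1+3/4x = −1+1/4x ⇒ -1/2x=2 ⇒ x=2/(-1/2)=-4.0000
Confirm numerically:
  x=-3.664: |R|=0.91232 <1
  x=-3.418: |R|=0.84308 <1
  x=-3.034: |R|=0.72533 <1
  x=-1.831: |R|=0.25605 <1
  x=-4.525: |R|=1.12317 >1
  x=-4.256: |R|=1.06202 >1
  x=-4.177: |R|=1.04329 >1
Interval (-4.0000, 0).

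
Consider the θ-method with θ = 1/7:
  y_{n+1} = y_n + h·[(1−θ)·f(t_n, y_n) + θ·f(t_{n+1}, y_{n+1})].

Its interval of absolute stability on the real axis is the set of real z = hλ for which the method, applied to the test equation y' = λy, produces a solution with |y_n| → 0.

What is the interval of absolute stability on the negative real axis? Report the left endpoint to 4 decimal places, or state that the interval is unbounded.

Set f=λy, z=hλ:
  y_{n+1} = y_n + z·[6/7·y_n + 1/7·y_{n+1}] ⇒ (1 − 1/7z)y_{n+1} = (1 + 6/7z)y_n
  ⇒ R(z) = (1 + 6/7z)/(1 − 1/7z).

Find x<0 with |R(x)|<1.
x=-1.61: |R|=0.3089
R=−1: 1+6/7x = −1+1/7x ⇒ -5/7x=2 ⇒ x=2/(-5/7)=-2.8000
Confirm numerically:
  x=-2.387: |R|=0.78001 <1
  x=-1.974: |R|=0.53978 <1
  x=-1.570: |R|=0.28238 <1
  x=-1.288: |R|=0.08784 <1
  x=-3.341: |R|=1.26158 >1
  x=-3.017: |R|=1.10832 >1
Interval (-2.8000, 0).

z∈(-2.8000,0).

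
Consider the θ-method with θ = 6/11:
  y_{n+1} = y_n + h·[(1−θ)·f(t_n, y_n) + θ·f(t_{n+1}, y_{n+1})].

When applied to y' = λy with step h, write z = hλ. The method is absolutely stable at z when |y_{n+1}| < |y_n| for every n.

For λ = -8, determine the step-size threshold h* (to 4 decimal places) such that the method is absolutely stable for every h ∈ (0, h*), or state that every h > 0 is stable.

unbounded; (−∞, 0). Any h>0 works for λ=-8.

On y'=λy, z=hλ:
  y_{n+1} = y_n + z·[5/11·y_n + 6/11·y_{n+1}] ⇒ (1 − 6/11z)y_{n+1} = (1 + 5/11z)y_n
  Hence R(z) = (1 + 5/11z)/(1 − 6/11z).

Find x<0 with |R(x)|<1.
x=-1.29: |R|=0.2428
x=-2: |R|=0.0435
x=-10: |R|=0.5493
x=-100: |R|=0.8003
θ=6/11≥1/2 ⇒ |1+5/11x|<|1−6/11x| ∀x<0 ⇒ stable on all of ℝ⁻.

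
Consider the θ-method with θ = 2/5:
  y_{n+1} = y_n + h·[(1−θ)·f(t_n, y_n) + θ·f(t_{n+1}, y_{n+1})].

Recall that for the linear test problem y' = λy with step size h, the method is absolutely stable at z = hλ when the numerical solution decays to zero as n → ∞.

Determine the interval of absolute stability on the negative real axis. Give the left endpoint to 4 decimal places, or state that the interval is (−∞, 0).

On y'=λy, z=hλ:
  y_{n+1} = y_n + z·[3/5·y_n + 2/5·y_{n+1}] ⇒ (1 − 2/5z)y_{n+1} = (1 + 3/5z)y_n
  so R(z) = (1 + 3/5z)/(1 − 2/5z).

Find x<0 with |R(x)|<1.
x=-0.76: |R|=0.4172
R=−1: 1+3/5x = −1+2/5x ⇒ -1/5x=2 ⇒ x=2/(-1/5)=-10.0000
Confirm numerically:
  x=-9.544: |R|=0.98107 <1
  x=-8.446: |R|=0.92902 <1
  x=-7.743: |R|=0.88983 <1
  x=-7.273: |R|=0.86048 <1
  x=-10.440: |R|=1.01700 >1
  x=-10.197: |R|=1.00776 >1
Interval (-10.0000, 0).

z∈(-10.0000,0).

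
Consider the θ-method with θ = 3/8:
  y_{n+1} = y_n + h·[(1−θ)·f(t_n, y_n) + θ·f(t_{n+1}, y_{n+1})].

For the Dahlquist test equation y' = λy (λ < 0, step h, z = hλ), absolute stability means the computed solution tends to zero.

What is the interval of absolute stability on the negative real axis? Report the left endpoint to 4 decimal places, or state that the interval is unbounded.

Set f=λy, z=hλ:
  y_{n+1} = y_n + z·[5/8·y_n + 3/8·y_{n+1}] ⇒ (1 − 3/8z)y_{n+1} = (1 + 5/8z)y_n
  R(z) = (1 + 5/8z)/(1 − 3/8z).

Need |R(x)|<1, x<0.
x=-1.6: |R|=0.0000
R=−1: 1+5/8x = −1+3/8x ⇒ -1/4x=2 ⇒ x=2/(-1/4)=-8.0000
Confirm numerically:
  x=-5.666: |R|=0.81327 <1
  x=-3.986: |R|=0.59776 <1
  x=-3.408: |R|=0.49605 <1
  x=-8.418: |R|=1.02514 >1
  x=-8.333: |R|=1.02018 >1
  x=-8.042: |R|=1.00261 >1
Stable set (-8.0000, 0).

(-8.0000, 0).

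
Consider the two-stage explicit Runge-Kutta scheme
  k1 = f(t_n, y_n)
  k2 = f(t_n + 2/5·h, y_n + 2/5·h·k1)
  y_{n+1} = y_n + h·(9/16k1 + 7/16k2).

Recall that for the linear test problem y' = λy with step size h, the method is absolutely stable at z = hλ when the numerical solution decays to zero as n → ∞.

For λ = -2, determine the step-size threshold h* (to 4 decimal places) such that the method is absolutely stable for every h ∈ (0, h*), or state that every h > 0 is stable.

(-5.7143,0); λ=-2 ⇒ h* = (40/7)/2 = 2.8571.

With y'=λy (z=hλ):
  k1=λy_n ⇒ h·k1=z·y_n;  k2=λ(1+2/5z)y_n ⇒ h·k2=z(1+2/5z)y_n
  y_{n+1}/y_n = 1 + 9/16z + 7/16z(1+2/5z) = 1 + z + 7/40z²
  R(z) = 1 + z + 7/40z².

Find x<0 with |R(x)|<1.
x=-0.51: |R|=0.5355
R=1: x+7/40x²=0 ⇒ x=−40/7=-5.7143; min R=1−1/(4·7/40)=-0.4286>−1
Confirm numerically:
  x=-5.252: |R|=0.57511 <1
  x=-3.673: |R|=0.31209 <1
  x=-3.023: |R|=0.42376 <1
  x=-6.109: |R|=1.42198 >1
  x=-5.942: |R|=1.23679 >1
  x=-5.870: |R|=1.15996 >1
Interval (-5.7143, 0).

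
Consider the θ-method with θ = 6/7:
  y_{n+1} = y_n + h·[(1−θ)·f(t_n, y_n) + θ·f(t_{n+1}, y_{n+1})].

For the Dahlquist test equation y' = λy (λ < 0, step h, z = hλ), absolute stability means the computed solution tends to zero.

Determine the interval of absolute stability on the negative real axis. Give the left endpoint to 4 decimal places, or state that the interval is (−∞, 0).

Set f=λy, z=hλ:
  y_{n+1} = y_n + z·[1/7·y_n + 6/7·y_{n+1}] ⇒ (1 − 6/7z)y_{n+1} = (1 + 1/7z)y_n
  so R(z) = (1 + 1/7z)/(1 − 6/7z).

Need |R(x)|<1, x<0.
x=-1.34: |R|=0.3763
x=-2: |R|=0.2632
x=-10: |R|=0.0448
x=-100: |R|=0.1532
θ=6/7≥1/2 ⇒ |1+1/7x|<|1−6/7x| ∀x<0 ⇒ unbounded interval.

unbounded; (−∞, 0).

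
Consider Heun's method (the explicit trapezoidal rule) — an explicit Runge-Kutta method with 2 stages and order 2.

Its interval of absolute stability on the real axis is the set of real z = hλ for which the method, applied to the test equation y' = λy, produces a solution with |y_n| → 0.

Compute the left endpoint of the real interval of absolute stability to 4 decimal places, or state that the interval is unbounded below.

With y'=λy (z=hλ):
  order 2, 2-stage ⇒ R(z)=1+z+z^2/2
  (e.g. R(-0.57)=0.59245, |R|=0.59245)

Find x<0 with |R(x)|<1.
x=-0.57: |R|=0.5924
|R(-1.51)|=0.6300 |R(-1.37)|=0.5685 |R(-0.93)|=0.5025
Bisect:
  x_lo=-2.6210 |R|=1.8138  x_hi=-0.3271 |R|=0.7264
  mid=-1.47404 |R|=0.61236 →hi
  mid=-2.04751 |R|=1.04864 →lo
  mid=-1.76078 |R|=0.78939 →hi
  mid=-1.90414 |R|=0.90874 →hi
  mid=-1.97583 |R|=0.97612 →hi
  mid=-2.01167 |R|=1.01174 →lo
  mid=-1.99375 |R|=0.99377 →hi
  mid=-2.00271 |R|=1.00271 →lo
  mid=-1.99823 |R|=0.99823 →hi
  mid=-2.00047 |R|=1.00047 →lo
  ...
  [-2.00005,-1.99991] ⇒ x*=-2.0000
Interval (-2.0000, 0).

z* = -2.0000.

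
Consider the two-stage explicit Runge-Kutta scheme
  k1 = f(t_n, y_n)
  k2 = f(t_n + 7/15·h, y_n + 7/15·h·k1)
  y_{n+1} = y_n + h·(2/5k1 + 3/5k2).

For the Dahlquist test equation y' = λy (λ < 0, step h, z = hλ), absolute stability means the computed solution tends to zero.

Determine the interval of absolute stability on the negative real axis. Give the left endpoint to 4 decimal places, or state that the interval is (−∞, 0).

Set f=λy, z=hλ:
  k1=λy_n ⇒ h·k1=z·y_n;  k2=λ(1+7/15z)y_n ⇒ h·k2=z(1+7/15z)y_n
  y_{n+1}/y_n = 1 + 2/5z + 3/5z(1+7/15z) = 1 + z + 7/25z²
  ⇒ R(z) = 1 + z + 7/25z².

Find x<0 with |R(x)|<1.
x=-0.46: |R|=0.5992
R=1: x+7/25x²=0 ⇒ x=−25/7=-3.5714; min R=1−1/(4·7/25)=0.1071>−1
Confirm numerically:
  x=-3.390: |R|=0.82779 <1
  x=-3.206: |R|=0.67196 <1
  x=-2.442: |R|=0.22774 <1
  x=-1.929: |R|=0.11289 <1
  x=-3.949: |R|=1.41749 >1
  x=-3.881: |R|=1.33641 >1
  x=-3.768: |R|=1.20739 >1
So |R|<1 on (-3.5714, 0).

(-3.5714, 0).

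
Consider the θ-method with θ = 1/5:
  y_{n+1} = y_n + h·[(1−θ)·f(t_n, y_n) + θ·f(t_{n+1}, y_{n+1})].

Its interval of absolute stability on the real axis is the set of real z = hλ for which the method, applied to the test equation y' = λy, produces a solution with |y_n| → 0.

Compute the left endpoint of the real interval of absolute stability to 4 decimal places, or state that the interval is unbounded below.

With y'=λy (z=hλ):
  y_{n+1} = y_n + z·[4/5·y_n + 1/5·y_{n+1}] ⇒ (1 − 1/5z)y_{n+1} = (1 + 4/5z)y_n
  R(z) = (1 + 4/5z)/(1 − 1/5z).

Boundary: |R(x)|=1, x<0.
x=-0.84: |R|=0.2808
R=−1: 1+4/5x = −1+1/5x ⇒ -3/5x=2 ⇒ x=2/(-3/5)=-3.3333
Confirm numerically:
  x=-3.110: |R|=0.91739 <1
  x=-1.649: |R|=0.24004 <1
  x=-1.365: |R|=0.07227 <1
  x=-3.860: |R|=1.17833 >1
  x=-3.566: |R|=1.08148 >1
So |R|<1 on (-3.3333, 0).

left endpoint -3.3333.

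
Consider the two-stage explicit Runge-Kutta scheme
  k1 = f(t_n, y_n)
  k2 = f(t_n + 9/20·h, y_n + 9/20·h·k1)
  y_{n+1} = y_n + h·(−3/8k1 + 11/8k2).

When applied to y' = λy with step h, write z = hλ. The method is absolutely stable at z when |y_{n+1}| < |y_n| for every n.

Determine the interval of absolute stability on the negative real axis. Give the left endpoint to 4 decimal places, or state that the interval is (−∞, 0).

Test eqn y'=λy, z=hλ:
  k1=λy_n ⇒ h·k1=z·y_n;  k2=λ(1+9/20z)y_n ⇒ h·k2=z(1+9/20z)y_n
  y_{n+1}/y_n = 1 − 3/8z + 11/8z(1+9/20z) = 1 + z + 99/160z²
  so R(z) = 1 + z + 99/160z².

Boundary: |R(x)|=1, x<0.
x=-0.67: |R|=0.6078
R=1: x+99/160x²=0 ⇒ x=−160/99=-1.6162; min R=1−1/(4·99/160)=0.5960>−1
Confirm numerically:
  x=-1.118: |R|=0.65539 <1
  x=-0.945: |R|=0.60756 <1
  x=-0.711: |R|=0.60179 <1
  x=-2.068: |R|=1.57816 >1
  x=-1.747: |R|=1.14143 >1
Interval (-1.6162, 0).

(-1.6162, 0).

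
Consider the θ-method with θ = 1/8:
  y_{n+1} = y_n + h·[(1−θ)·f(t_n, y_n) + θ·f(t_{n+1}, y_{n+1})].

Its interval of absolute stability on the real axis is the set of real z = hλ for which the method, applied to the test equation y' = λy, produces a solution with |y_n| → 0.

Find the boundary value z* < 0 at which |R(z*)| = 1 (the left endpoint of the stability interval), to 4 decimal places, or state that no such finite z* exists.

Test eqn y'=λy, z=hλ:
  y_{n+1} = y_n + z·[7/8·y_n + 1/8·y_{n+1}] ⇒ (1 − 1/8z)y_{n+1} = (1 + 7/8z)y_n
  R(z) = (1 + 7/8z)/(1 − 1/8z).

Need |R(x)|<1, x<0.
x=-1.52: |R|=0.2773
R=−1: 1+7/8x = −1+1/8x ⇒ -3/4x=2 ⇒ x=2/(-3/4)=-2.6667
Confirm numerically:
  x=-2.360: |R|=0.82239 <1
  x=-2.282: |R|=0.77553 <1
  x=-1.231: |R|=0.06684 <1
  x=-2.995: |R|=1.17917 >1
  x=-2.962: |R|=1.16165 >1
  x=-2.866: |R|=1.11007 >1
Stable set (-2.6667, 0).

z* = -2.6667.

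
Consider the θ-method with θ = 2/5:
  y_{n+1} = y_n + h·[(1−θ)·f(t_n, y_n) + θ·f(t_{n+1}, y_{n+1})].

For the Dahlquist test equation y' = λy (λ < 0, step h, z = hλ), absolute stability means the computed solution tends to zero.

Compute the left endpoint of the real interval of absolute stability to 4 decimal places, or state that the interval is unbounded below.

left endpoint -10.0000.

With y'=λy (z=hλ):
  y_{n+1} = y_n + z·[3/5·y_n + 2/5·y_{n+1}] ⇒ (1 − 2/5z)y_{n+1} = (1 + 3/5z)y_n
  ⇒ R(z) = (1 + 3/5z)/(1 − 2/5z).

Boundary: |R(x)|=1, x<0.
x=-0.51: |R|=0.5764
R=−1: 1+3/5x = −1+2/5x ⇒ -1/5x=2 ⇒ x=2/(-1/5)=-10.0000
Confirm numerically:
  x=-8.372: |R|=0.92513 <1
  x=-7.195: |R|=0.85534 <1
  x=-6.039: |R|=0.76806 <1
  x=-10.276: |R|=1.01080 >1
  x=-10.222: |R|=1.00873 >1
  x=-10.090: |R|=1.00357 >1
So |R|<1 on (-10.0000, 0).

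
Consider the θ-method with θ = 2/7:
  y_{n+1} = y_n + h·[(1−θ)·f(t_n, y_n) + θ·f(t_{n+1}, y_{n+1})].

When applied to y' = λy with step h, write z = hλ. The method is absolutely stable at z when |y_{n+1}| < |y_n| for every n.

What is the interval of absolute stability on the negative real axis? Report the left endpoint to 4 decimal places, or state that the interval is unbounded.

(-4.6667, 0).

Set f=λy, z=hλ:
  y_{n+1} = y_n + z·[5/7·y_n + 2/7·y_{n+1}] ⇒ (1 − 2/7z)y_{n+1} = (1 + 5/7z)y_n
  Hence R(z) = (1 + 5/7z)/(1 − 2/7z).

Solve |R(x)|<1 on ℝ⁻.
x=-0.96: |R|=0.2466
R=−1: 1+5/7x = −1+2/7x ⇒ -3/7x=2 ⇒ x=2/(-3/7)=-4.6667
Confirm numerically:
  x=-4.436: |R|=0.95640 <1
  x=-3.829: |R|=0.82856 <1
  x=-2.898: |R|=0.58534 <1
  x=-2.725: |R|=0.53213 <1
  x=-5.235: |R|=1.09760 >1
  x=-4.721: |R|=1.00991 >1
So |R|<1 on (-4.6667, 0).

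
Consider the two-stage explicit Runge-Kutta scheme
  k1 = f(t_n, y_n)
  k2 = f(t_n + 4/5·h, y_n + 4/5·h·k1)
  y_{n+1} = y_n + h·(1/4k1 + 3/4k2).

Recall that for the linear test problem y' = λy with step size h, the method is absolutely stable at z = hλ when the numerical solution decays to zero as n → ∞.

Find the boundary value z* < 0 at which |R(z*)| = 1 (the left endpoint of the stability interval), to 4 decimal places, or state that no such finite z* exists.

left endpoint -1.6667.

Set f=λy, z=hλ:
  k1=λy_n ⇒ h·k1=z·y_n;  k2=λ(1+4/5z)y_n ⇒ h·k2=z(1+4/5z)y_n
  y_{n+1}/y_n = 1 + 1/4z + 3/4z(1+4/5z) = 1 + z + 3/5z²
  so R(z) = 1 + z + 3/5z².

Solve |R(x)|<1 on ℝ⁻.
x=-1.23: |R|=0.6777
R=1: x+3/5x²=0 ⇒ x=−5/3=-1.6667; min R=1−1/(4·3/5)=0.5833>−1
Confirm numerically:
  x=-1.646: |R|=0.97959 <1
  x=-1.612: |R|=0.94713 <1
  x=-1.257: |R|=0.69103 <1
  x=-0.992: |R|=0.59844 <1
  x=-2.216: |R|=1.73039 >1
  x=-2.148: |R|=1.62034 >1
  x=-1.785: |R|=1.12673 >1
Stable set (-1.6667, 0).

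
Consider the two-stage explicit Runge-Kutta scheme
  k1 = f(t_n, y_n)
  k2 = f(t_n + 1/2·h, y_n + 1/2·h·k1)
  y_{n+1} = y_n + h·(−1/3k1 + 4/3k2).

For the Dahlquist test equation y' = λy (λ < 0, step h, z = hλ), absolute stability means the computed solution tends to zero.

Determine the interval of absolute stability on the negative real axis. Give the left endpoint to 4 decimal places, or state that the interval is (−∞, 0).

Set f=λy, z=hλ:
  k1=λy_n ⇒ h·k1=z·y_n;  k2=λ(1+1/2z)y_n ⇒ h·k2=z(1+1/2z)y_n
  y_{n+1}/y_n = 1 − 1/3z + 4/3z(1+1/2z) = 1 + z + 2/3z²
  so R(z) = 1 + z + 2/3z².

Need |R(x)|<1, x<0.
x=-1.15: |R|=0.7317
R=1: x+2/3x²=0 ⇒ x=−3/2=-1.5000; min R=1−1/(4·2/3)=0.6250>−1
Confirm numerically:
  x=-1.428: |R|=0.93146 <1
  x=-0.930: |R|=0.64660 <1
  x=-0.898: |R|=0.63960 <1
  x=-0.782: |R|=0.62568 <1
  x=-2.018: |R|=1.69688 >1
  x=-1.815: |R|=1.38115 >1
  x=-1.533: |R|=1.03373 >1
Stable set (-1.5000, 0).

z∈(-1.5000,0).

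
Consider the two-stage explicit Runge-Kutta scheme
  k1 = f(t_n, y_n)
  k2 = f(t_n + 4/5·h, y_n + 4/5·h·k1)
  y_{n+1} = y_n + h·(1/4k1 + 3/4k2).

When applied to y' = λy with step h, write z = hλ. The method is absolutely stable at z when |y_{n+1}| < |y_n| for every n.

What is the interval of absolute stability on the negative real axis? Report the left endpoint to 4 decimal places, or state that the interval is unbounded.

(-1.6667, 0).

With y'=λy (z=hλ):
  k1=λy_n ⇒ h·k1=z·y_n;  k2=λ(1+4/5z)y_n ⇒ h·k2=z(1+4/5z)y_n
  y_{n+1}/y_n = 1 + 1/4z + 3/4z(1+4/5z) = 1 + z + 3/5z²
  ⇒ R(z) = 1 + z + 3/5z².

Find x<0 with |R(x)|<1.
x=-0.5: |R|=0.6500
R=1: x+3/5x²=0 ⇒ x=−5/3=-1.6667; min R=1−1/(4·3/5)=0.5833>−1
Confirm numerically:
  x=-1.472: |R|=0.82807 <1
  x=-1.306: |R|=0.71738 <1
  x=-1.211: |R|=0.66891 <1
  x=-0.988: |R|=0.59769 <1
  x=-1.932: |R|=1.30757 >1
  x=-1.789: |R|=1.13131 >1
  x=-1.743: |R|=1.07983 >1
Stable set (-1.6667, 0).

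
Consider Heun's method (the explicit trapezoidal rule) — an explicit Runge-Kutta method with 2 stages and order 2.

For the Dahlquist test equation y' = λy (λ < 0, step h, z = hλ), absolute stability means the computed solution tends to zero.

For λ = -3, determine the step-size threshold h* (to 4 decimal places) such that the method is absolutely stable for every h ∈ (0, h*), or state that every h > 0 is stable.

(-2.0000,0); λ=-3 ⇒ h* = 0.6667.

With y'=λy (z=hλ):
  order 2, 2-stage ⇒ R(z)=1+z+z^2/2
  (e.g. R(-1.15)=0.51125, |R|=0.51125)

Boundary: |R(x)|=1, x<0.
x=-1.15: |R|=0.5112
|R(-1.93)|=0.9325 |R(-1.77)|=0.7964 |R(-1.2)|=0.5200
Bisect:
  x_lo=-2.8044 |R|=2.1279  x_hi=-0.3702 |R|=0.6983
  mid=-1.58728 |R|=0.67245 →hi
  mid=-2.19583 |R|=1.21501 →lo
  mid=-1.89155 |R|=0.89744 →hi
  mid=-2.04369 |R|=1.04465 →lo
  mid=-1.96762 |R|=0.96815 →hi
  mid=-2.00566 |R|=1.00567 →lo
  mid=-1.98664 |R|=0.98673 →hi
  mid=-1.99615 |R|=0.99616 →hi
  mid=-2.00090 |R|=1.00090 →lo
  ...
  [-2.00001,-1.99986] ⇒ x*=-2.0000
Interval (-2.0000, 0).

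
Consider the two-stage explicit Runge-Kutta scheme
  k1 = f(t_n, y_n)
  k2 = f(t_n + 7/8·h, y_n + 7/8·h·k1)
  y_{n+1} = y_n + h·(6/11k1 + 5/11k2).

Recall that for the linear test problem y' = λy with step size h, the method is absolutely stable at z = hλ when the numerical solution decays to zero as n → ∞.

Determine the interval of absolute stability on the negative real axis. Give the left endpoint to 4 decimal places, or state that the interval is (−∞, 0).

On y'=λy, z=hλ:
  k1=λy_n ⇒ h·k1=z·y_n;  k2=λ(1+7/8z)y_n ⇒ h·k2=z(1+7/8z)y_n
  y_{n+1}/y_n = 1 + 6/11z + 5/11z(1+7/8z) = 1 + z + 35/88z²
  R(z) = 1 + z + 35/88z².

Need |R(x)|<1, x<0.
x=-0.64: |R|=0.5229
R=1: x+35/88x²=0 ⇒ x=−88/35=-2.5143; min R=1−1/(4·35/88)=0.3714>−1
Confirm numerically:
  x=-2.292: |R|=0.79737 <1
  x=-1.964: |R|=0.57015 <1
  x=-1.799: |R|=0.48820 <1
  x=-3.010: |R|=1.59345 >1
  x=-2.831: |R|=1.35661 >1
  x=-2.735: |R|=1.24009 >1
So |R|<1 on (-2.5143, 0).

z∈(-2.5143,0).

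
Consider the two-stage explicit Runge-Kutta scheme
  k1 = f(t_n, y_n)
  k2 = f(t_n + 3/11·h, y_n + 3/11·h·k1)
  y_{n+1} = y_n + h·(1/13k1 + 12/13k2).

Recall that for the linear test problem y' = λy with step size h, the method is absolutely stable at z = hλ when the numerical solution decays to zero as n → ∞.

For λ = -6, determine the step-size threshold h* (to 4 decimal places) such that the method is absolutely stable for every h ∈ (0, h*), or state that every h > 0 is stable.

On y'=λy, z=hλ:
  k1=λy_n ⇒ h·k1=z·y_n;  k2=λ(1+3/11z)y_n ⇒ h·k2=z(1+3/11z)y_n
  y_{n+1}/y_n = 1 + 1/13z + 12/13z(1+3/11z) = 1 + z + 36/143z²
  R(z) = 1 + z + 36/143z².

Solve |R(x)|<1 on ℝ⁻.
x=-0.64: |R|=0.4631
R=1: x+36/143x²=0 ⇒ x=−143/36=-3.9722; min R=1−1/(4·36/143)=0.0069>−1
Confirm numerically:
  x=-3.737: |R|=0.77871 <1
  x=-1.968: |R|=0.00703 <1
  x=-1.630: |R|=0.03887 <1
  x=-4.532: |R|=1.63866 >1
  x=-4.389: |R|=1.46051 >1
  x=-4.344: |R|=1.40657 >1
So |R|<1 on (-3.9722, 0).

(-3.9722,0); λ=-6 ⇒ h* = (143/36)/6 = 0.6620.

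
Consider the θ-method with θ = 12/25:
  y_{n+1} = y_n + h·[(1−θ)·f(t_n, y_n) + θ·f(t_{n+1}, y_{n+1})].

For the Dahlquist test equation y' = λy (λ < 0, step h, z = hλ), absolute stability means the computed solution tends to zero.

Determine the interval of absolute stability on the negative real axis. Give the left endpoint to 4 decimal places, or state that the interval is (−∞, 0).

On y'=λy, z=hλ:
  y_{n+1} = y_n + z·[13/25·y_n + 12/25·y_{n+1}] ⇒ (1 − 12/25z)y_{n+1} = (1 + 13/25z)y_n
  R(z) = (1 + 13/25z)/(1 − 12/25z).

Need |R(x)|<1, x<0.
x=-1.15: |R|=0.2590
R=−1: 1+13/25x = −1+12/25x ⇒ -1/25x=2 ⇒ x=2/(-1/25)=-50.0000
Confirm numerically:
  x=-48.309: |R|=0.99720 <1
  x=-37.641: |R|=0.97407 <1
  x=-22.790: |R|=0.90884 <1
  x=-50.270: |R|=1.00043 >1
  x=-50.202: |R|=1.00032 >1
Interval (-50.0000, 0).

(-50.0000, 0).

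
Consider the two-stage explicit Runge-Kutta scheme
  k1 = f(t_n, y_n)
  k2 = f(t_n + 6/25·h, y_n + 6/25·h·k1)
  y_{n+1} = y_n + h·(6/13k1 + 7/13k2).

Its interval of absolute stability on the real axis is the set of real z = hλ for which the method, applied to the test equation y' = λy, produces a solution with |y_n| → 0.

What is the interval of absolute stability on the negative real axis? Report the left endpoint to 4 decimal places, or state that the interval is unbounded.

Test eqn y'=λy, z=hλ:
  k1=λy_n ⇒ h·k1=z·y_n;  k2=λ(1+6/25z)y_n ⇒ h·k2=z(1+6/25z)y_n
  y_{n+1}/y_n = 1 + 6/13z + 7/13z(1+6/25z) = 1 + z + 42/325z²
  R(z) = 1 + z + 42/325z².

Find x<0 with |R(x)|<1.
x=-1.77: |R|=0.3651
R=1: x+42/325x²=0 ⇒ x=−325/42=-7.7381; min R=1−1/(4·42/325)=-0.9345>−1
Confirm numerically:
  x=-7.243: |R|=0.53658 <1
  x=-7.038: |R|=0.36325 <1
  x=-5.222: |R|=0.69797 <1
  x=-3.871: |R|=0.93452 <1
  x=-8.122: |R|=1.40295 >1
  x=-8.022: |R|=1.29432 >1
Stable set (-7.7381, 0).

z∈(-7.7381,0).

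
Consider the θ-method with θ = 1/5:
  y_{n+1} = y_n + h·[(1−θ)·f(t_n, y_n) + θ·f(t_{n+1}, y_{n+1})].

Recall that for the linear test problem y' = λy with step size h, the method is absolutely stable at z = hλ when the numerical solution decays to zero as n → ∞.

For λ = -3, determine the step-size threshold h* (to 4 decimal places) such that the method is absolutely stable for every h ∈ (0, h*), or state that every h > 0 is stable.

(-3.3333,0); λ=-3 ⇒ h* = (10/3)/3 = 1.1111.

On y'=λy, z=hλ:
  y_{n+1} = y_n + z·[4/5·y_n + 1/5·y_{n+1}] ⇒ (1 − 1/5z)y_{n+1} = (1 + 4/5z)y_n
  Hence R(z) = (1 + 4/5z)/(1 − 1/5z).

Find x<0 with |R(x)|<1.
x=-1.29: |R|=0.0254
R=−1: 1+4/5x = −1+1/5x ⇒ -3/5x=2 ⇒ x=2/(-3/5)=-3.3333
Confirm numerically:
  x=-1.521: |R|=0.16623 <1
  x=-1.361: |R|=0.06980 <1
  x=-1.334: |R|=0.05305 <1
  x=-3.894: |R|=1.18912 >1
  x=-3.588: |R|=1.08896 >1
So |R|<1 on (-3.3333, 0).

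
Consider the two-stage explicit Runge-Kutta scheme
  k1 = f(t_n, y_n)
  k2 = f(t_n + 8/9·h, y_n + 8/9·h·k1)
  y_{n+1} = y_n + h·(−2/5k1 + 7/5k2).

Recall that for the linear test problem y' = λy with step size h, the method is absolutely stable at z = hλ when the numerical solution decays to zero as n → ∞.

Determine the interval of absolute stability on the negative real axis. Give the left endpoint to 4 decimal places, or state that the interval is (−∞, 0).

z∈(-0.8036,0).

On y'=λy, z=hλ:
  k1=λy_n ⇒ h·k1=z·y_n;  k2=λ(1+8/9z)y_n ⇒ h·k2=z(1+8/9z)y_n
  y_{n+1}/y_n = 1 − 2/5z + 7/5z(1+8/9z) = 1 + z + 56/45z²
  R(z) = 1 + z + 56/45z².

Need |R(x)|<1, x<0.
x=-1.04: |R|=1.3060
R=1: x+56/45x²=0 ⇒ x=−45/56=-0.8036; min R=1−1/(4·56/45)=0.7991>−1
Confirm numerically:
  x=-0.710: |R|=0.91732 <1
  x=-0.653: |R|=0.87764 <1
  x=-0.397: |R|=0.79914 <1
  x=-0.344: |R|=0.80326 <1
  x=-1.262: |R|=1.71996 >1
  x=-0.837: |R|=1.03482 >1
Stable set (-0.8036, 0).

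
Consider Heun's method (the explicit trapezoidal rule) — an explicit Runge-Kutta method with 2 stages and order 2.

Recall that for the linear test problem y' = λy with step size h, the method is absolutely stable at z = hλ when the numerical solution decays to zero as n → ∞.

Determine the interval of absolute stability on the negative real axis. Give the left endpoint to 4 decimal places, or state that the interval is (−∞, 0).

z∈(-2.0000,0).

With y'=λy (z=hλ):
  order 2, 2-stage ⇒ R(z)=1+z+z^2/2
  (e.g. R(-1.58)=0.66820, |R|=0.66820)

Boundary: |R(x)|=1, x<0.
x=-1.58: |R|=0.6682
|R(-2.34)|=1.3978 |R(-1.72)|=0.7592 |R(-0.99)|=0.5000
Bisect:
  x_lo=-2.8797 |R|=2.2666  x_hi=-0.2803 |R|=0.7590
  mid=-1.57999 |R|=0.66820 →hi
  mid=-2.22985 |R|=1.25626 →lo
  mid=-1.90492 |R|=0.90944 →hi
  mid=-2.06738 |R|=1.06966 →lo
  mid=-1.98615 |R|=0.98625 →hi
  mid=-2.02677 |R|=1.02713 →lo
  mid=-2.00646 |R|=1.00648 →lo
  mid=-1.99631 |R|=0.99631 →hi
  ...
  [-2.00011,-1.99996] ⇒ x*=-2.0000
Stable set (-2.0000, 0).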